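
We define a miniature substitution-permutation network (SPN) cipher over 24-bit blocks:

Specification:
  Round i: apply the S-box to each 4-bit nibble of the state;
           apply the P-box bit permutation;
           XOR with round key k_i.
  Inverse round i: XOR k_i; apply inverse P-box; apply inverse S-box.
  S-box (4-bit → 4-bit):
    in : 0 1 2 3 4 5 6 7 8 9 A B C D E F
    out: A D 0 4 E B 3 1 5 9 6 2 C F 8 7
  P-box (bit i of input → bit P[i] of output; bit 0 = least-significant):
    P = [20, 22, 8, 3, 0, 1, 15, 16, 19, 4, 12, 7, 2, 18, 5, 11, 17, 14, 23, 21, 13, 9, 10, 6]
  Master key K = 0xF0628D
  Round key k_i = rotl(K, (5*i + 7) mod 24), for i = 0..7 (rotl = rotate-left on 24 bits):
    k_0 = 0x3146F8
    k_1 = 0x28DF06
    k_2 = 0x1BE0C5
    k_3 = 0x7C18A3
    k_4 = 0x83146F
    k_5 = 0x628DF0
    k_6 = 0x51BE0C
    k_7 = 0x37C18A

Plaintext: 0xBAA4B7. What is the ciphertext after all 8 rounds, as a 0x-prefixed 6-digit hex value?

0xEB08AB

s_0 = plaintext = 0xBAA4B7
s_1 = Round(s_0, k_0) = 0xA5144A
s_2 = Round(s_1, k_1) = 0x4B00B0
s_3 = Round(s_2, k_2) = 0x5FAE1F
s_4 = Round(s_3, k_3) = 0xABFB42
s_5 = Round(s_4, k_4) = 0x86D259
s_6 = Round(s_5, k_5) = 0x75E1DF
s_7 = Round(s_6, k_6) = 0x2A478F
s_8 = Round(s_7, k_7) = 0xEB08AB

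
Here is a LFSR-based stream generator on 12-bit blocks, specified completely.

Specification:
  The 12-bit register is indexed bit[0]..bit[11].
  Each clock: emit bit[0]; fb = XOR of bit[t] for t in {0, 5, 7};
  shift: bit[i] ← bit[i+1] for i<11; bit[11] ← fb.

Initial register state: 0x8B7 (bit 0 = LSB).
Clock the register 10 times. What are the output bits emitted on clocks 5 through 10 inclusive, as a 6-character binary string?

110100

reg_0 = 0x8B7
clock 1: out=1, reg = 0xC5B
clock 2: out=1, reg = 0xE2D
clock 3: out=1, reg = 0x716
clock 4: out=0, reg = 0x38B
clock 5: out=1, reg = 0x1C5
clock 6: out=1, reg = 0x0E2
clock 7: out=0, reg = 0x071
clock 8: out=1, reg = 0x038
clock 9: out=0, reg = 0x81C
clock 10: out=0, reg = 0x40E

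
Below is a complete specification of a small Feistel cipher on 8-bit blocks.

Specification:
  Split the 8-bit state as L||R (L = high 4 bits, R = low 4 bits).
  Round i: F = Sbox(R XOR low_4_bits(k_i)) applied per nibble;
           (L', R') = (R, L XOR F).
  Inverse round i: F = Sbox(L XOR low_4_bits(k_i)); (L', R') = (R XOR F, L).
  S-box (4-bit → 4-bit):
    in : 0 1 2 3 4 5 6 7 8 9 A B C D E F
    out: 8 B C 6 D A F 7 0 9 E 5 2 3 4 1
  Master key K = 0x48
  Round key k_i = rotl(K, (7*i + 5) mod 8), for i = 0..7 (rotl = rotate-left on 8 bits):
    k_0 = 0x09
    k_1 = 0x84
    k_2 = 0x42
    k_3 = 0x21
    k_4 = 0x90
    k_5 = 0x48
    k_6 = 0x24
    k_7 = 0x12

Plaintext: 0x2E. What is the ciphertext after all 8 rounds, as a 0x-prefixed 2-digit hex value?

0xE3

s_0 = plaintext = 0x2E
s_1 = Round(s_0, k_0) = 0xE5
s_2 = Round(s_1, k_1) = 0x55
s_3 = Round(s_2, k_2) = 0x52
s_4 = Round(s_3, k_3) = 0x23
s_5 = Round(s_4, k_4) = 0x34
s_6 = Round(s_5, k_5) = 0x41
s_7 = Round(s_6, k_6) = 0x1E
s_8 = Round(s_7, k_7) = 0xE3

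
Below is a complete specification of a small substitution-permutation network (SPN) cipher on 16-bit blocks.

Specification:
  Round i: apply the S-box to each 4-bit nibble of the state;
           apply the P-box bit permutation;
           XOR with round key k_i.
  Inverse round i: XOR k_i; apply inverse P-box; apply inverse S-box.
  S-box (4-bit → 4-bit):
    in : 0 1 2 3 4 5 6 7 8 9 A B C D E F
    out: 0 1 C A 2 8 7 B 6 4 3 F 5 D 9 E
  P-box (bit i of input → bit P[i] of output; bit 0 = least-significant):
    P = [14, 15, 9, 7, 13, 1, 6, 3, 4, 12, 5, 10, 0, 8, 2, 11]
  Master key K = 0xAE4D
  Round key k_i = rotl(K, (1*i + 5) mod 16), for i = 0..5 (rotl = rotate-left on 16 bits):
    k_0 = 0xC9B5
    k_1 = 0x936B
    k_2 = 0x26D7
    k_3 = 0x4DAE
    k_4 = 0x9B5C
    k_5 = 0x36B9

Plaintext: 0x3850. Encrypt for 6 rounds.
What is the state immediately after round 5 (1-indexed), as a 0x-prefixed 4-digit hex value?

s_0 = plaintext = 0x3850
s_1 = Round(s_0, k_0) = 0xD09D
s_2 = Round(s_1, k_1) = 0xD9AE
s_3 = Round(s_2, k_2) = 0x4E70
s_4 = Round(s_3, k_3) = 0x68B4
s_5 = Round(s_4, k_4) = 0x2A33
s_6 = Round(s_5, k_5) = 0xAE27

0x2A33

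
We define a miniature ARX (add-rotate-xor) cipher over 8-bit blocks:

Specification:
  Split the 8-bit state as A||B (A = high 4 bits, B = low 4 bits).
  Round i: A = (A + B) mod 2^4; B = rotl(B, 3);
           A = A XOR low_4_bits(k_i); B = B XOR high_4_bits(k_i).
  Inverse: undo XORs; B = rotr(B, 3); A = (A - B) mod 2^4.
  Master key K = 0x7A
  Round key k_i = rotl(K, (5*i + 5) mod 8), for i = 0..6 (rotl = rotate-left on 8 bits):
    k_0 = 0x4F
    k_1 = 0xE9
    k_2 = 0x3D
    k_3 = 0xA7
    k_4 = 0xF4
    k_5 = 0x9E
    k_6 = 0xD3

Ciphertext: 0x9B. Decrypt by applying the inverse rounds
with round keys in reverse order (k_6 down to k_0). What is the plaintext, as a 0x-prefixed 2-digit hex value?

s_0 = ciphertext = 0x9B
s_1 = InvRound(s_0, k_6) = 0xEC
s_2 = InvRound(s_1, k_5) = 0x6A
s_3 = InvRound(s_2, k_4) = 0x8A
s_4 = InvRound(s_3, k_3) = 0xF0
s_5 = InvRound(s_4, k_2) = 0xC6
s_6 = InvRound(s_5, k_1) = 0x41
s_7 = InvRound(s_6, k_0) = 0x1A

0x1A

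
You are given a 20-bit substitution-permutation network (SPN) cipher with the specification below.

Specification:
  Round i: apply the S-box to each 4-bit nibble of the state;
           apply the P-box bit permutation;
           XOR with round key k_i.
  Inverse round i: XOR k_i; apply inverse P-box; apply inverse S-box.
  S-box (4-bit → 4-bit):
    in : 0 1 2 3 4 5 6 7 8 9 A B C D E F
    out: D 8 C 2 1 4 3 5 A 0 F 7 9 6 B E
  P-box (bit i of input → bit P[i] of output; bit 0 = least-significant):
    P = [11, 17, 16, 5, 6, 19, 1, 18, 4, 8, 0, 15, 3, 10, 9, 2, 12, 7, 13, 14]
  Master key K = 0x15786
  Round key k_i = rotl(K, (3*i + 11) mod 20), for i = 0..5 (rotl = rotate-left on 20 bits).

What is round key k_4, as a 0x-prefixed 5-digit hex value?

0xABC30

K = 0x15786
k_0 = rotl(K, (3*0+11) mod 20) = rotl(K, 11) = 0xC30AB
k_1 = rotl(K, (3*1+11) mod 20) = rotl(K, 14) = 0x1855E
k_2 = rotl(K, (3*2+11) mod 20) = rotl(K, 17) = 0xC2AF0
k_3 = rotl(K, (3*3+11) mod 20) = rotl(K, 0) = 0x15786
k_4 = rotl(K, (3*4+11) mod 20) = rotl(K, 3) = 0xABC30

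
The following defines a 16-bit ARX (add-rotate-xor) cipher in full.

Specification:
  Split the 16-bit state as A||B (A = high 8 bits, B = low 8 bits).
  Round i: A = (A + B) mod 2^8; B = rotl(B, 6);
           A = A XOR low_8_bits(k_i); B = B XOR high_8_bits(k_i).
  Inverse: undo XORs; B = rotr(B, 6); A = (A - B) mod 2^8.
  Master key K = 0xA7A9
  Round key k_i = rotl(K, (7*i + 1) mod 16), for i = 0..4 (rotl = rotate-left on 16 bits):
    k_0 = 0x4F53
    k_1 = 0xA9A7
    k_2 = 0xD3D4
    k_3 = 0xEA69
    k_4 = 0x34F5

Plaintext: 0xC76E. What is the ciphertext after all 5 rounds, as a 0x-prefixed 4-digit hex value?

0xAAC1

s_0 = plaintext = 0xC76E
s_1 = Round(s_0, k_0) = 0x66D4
s_2 = Round(s_1, k_1) = 0x9D9C
s_3 = Round(s_2, k_2) = 0xEDF4
s_4 = Round(s_3, k_3) = 0x88D7
s_5 = Round(s_4, k_4) = 0xAAC1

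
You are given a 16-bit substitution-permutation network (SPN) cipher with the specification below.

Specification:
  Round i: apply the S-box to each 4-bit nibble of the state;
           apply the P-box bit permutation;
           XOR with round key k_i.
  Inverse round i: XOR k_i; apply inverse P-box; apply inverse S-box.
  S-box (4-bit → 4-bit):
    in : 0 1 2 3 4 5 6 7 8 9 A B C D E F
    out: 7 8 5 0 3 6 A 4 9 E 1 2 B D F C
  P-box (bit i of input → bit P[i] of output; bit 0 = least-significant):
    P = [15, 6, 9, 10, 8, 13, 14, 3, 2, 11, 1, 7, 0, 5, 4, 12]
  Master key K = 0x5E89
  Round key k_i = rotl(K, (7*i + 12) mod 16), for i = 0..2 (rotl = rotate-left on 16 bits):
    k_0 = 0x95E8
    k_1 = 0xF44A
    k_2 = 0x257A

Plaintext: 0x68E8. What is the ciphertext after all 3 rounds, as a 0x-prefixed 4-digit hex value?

0xE09D

s_0 = plaintext = 0x68E8
s_1 = Round(s_0, k_0) = 0x6044
s_2 = Round(s_1, k_1) = 0x4D2C
s_3 = Round(s_2, k_2) = 0xE09D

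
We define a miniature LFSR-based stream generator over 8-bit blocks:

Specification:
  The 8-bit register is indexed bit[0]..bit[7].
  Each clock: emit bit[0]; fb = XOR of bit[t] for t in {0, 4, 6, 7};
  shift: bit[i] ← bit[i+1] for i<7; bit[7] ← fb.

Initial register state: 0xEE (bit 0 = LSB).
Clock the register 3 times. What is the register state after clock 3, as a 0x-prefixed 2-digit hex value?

reg_0 = 0xEE
clock 1: out=0, reg = 0x77
clock 2: out=1, reg = 0xBB
clock 3: out=1, reg = 0xDD

0xDD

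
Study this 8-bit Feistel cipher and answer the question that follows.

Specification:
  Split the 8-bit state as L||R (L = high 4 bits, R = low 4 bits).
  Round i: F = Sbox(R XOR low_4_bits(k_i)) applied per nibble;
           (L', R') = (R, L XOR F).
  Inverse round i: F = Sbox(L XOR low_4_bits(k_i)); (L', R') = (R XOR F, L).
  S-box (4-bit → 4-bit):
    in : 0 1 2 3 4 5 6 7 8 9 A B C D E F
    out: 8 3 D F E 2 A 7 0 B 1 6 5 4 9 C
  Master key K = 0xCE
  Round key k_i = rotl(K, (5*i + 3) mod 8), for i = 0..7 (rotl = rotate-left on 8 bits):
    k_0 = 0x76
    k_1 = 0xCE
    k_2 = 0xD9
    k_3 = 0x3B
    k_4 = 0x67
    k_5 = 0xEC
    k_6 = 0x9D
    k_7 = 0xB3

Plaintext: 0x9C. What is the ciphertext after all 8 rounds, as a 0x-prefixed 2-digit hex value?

s_0 = plaintext = 0x9C
s_1 = Round(s_0, k_0) = 0xC8
s_2 = Round(s_1, k_1) = 0x86
s_3 = Round(s_2, k_2) = 0x64
s_4 = Round(s_3, k_3) = 0x4A
s_5 = Round(s_4, k_4) = 0xA0
s_6 = Round(s_5, k_5) = 0x0F
s_7 = Round(s_6, k_6) = 0xFD
s_8 = Round(s_7, k_7) = 0xD6

0xD6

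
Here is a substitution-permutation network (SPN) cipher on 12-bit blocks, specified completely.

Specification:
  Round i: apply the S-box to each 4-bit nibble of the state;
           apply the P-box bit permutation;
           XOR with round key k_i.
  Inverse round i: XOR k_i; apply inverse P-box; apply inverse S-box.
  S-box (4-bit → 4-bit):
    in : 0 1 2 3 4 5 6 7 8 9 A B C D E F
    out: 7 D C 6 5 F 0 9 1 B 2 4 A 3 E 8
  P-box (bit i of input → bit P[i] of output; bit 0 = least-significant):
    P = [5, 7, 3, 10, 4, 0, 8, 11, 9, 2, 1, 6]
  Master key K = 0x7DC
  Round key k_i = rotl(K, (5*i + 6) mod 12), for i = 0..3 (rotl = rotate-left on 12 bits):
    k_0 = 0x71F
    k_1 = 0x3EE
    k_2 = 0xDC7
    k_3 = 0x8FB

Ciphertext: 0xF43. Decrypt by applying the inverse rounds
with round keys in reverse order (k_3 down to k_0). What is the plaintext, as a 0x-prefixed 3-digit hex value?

s_0 = ciphertext = 0xF43
s_1 = InvRound(s_0, k_3) = 0x845
s_2 = InvRound(s_1, k_2) = 0xBBC
s_3 = InvRound(s_2, k_1) = 0x276
s_4 = InvRound(s_3, k_0) = 0xF31

0xF31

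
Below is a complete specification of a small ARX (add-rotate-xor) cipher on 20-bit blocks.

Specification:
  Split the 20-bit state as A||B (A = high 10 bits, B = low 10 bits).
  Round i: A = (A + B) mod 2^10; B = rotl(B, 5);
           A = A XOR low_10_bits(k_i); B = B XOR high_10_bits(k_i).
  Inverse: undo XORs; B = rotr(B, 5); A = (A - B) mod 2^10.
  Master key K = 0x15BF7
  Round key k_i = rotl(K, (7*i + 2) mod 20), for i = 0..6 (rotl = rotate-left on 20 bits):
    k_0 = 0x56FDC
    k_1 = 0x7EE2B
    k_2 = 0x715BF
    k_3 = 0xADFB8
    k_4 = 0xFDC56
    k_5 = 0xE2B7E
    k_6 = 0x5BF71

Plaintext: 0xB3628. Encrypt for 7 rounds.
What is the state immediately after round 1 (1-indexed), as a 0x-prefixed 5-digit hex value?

s_0 = plaintext = 0xB3628
s_1 = Round(s_0, k_0) = 0xCA44A
s_2 = Round(s_1, k_1) = 0x560B9
s_3 = Round(s_2, k_2) = 0xEBAE0
s_4 = Round(s_3, k_3) = 0x4DAA0
s_5 = Round(s_4, k_4) = 0xE03E2
s_6 = Round(s_5, k_5) = 0x073D5
s_7 = Round(s_6, k_6) = 0x203D1

0xCA44A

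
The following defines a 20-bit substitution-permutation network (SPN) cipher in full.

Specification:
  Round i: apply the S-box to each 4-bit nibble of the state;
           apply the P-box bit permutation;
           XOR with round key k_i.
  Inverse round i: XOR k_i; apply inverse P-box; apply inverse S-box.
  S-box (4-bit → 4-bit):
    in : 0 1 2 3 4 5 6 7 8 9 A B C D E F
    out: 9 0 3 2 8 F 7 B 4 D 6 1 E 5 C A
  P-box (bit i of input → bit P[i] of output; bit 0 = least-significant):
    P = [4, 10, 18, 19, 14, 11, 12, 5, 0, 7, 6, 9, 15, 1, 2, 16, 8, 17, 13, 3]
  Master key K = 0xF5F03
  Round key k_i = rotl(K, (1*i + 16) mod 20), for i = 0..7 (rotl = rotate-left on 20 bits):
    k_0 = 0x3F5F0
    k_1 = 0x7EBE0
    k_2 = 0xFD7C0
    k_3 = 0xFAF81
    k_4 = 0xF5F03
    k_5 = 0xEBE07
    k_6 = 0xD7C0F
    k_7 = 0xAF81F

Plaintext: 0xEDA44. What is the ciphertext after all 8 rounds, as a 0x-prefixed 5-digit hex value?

0x5F65E

s_0 = plaintext = 0xEDA44
s_1 = Round(s_0, k_0) = 0xB551C
s_2 = Round(s_1, k_1) = 0xA6C27
s_3 = Round(s_2, k_2) = 0x53916
s_4 = Round(s_3, k_3) = 0x988DA
s_5 = Round(s_4, k_4) = 0xB2A4F
s_6 = Round(s_5, k_5) = 0x63BE5
s_7 = Round(s_6, k_6) = 0x3493C
s_8 = Round(s_7, k_7) = 0x5F65E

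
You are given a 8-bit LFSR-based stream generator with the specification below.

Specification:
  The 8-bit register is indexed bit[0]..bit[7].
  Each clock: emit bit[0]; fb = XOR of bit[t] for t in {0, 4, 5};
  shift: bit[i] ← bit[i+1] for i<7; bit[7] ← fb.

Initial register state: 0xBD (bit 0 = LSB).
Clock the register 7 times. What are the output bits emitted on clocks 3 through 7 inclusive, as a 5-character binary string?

11110

reg_0 = 0xBD
clock 1: out=1, reg = 0xDE
clock 2: out=0, reg = 0xEF
clock 3: out=1, reg = 0x77
clock 4: out=1, reg = 0xBB
clock 5: out=1, reg = 0xDD
clock 6: out=1, reg = 0x6E
clock 7: out=0, reg = 0xB7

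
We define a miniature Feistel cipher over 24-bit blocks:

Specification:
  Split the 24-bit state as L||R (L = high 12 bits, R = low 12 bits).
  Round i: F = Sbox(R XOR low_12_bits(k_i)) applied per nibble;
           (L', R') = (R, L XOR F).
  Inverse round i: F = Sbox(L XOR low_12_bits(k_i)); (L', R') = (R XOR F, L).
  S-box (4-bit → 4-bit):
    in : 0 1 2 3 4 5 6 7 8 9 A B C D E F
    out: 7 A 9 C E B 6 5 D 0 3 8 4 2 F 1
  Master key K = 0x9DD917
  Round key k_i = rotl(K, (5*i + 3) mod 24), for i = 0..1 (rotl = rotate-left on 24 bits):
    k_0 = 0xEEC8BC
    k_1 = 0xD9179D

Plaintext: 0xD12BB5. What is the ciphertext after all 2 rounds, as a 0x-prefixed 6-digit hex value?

0x162DA4

s_0 = plaintext = 0xD12BB5
s_1 = Round(s_0, k_0) = 0xBB5162
s_2 = Round(s_1, k_1) = 0x162DA4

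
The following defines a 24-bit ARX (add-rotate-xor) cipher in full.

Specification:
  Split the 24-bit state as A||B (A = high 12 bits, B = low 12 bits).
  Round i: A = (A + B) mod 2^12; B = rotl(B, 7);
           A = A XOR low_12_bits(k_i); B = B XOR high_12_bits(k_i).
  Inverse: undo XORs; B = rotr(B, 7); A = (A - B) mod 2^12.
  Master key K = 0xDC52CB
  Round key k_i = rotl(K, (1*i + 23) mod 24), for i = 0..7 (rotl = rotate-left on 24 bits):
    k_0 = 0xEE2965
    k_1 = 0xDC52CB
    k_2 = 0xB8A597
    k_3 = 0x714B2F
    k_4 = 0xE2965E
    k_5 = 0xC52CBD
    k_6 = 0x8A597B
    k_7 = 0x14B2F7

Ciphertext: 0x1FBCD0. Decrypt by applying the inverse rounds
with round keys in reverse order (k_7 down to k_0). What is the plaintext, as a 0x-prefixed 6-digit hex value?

0x859E05

s_0 = ciphertext = 0x1FBCD0
s_1 = InvRound(s_0, k_7) = 0xF9137B
s_2 = InvRound(s_1, k_6) = 0xB13BD7
s_3 = InvRound(s_2, k_5) = 0x6FF0AF
s_4 = InvRound(s_3, k_4) = 0xFC40DD
s_5 = InvRound(s_4, k_3) = 0xBBC92F
s_6 = InvRound(s_5, k_2) = 0x9864A5
s_7 = InvRound(s_6, k_1) = 0xF3BC12
s_8 = InvRound(s_7, k_0) = 0x859E05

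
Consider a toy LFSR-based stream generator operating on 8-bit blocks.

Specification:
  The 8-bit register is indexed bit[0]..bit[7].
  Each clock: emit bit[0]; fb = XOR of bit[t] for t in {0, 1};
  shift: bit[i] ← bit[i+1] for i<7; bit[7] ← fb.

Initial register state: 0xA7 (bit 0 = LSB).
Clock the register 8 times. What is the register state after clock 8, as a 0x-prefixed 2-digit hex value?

reg_0 = 0xA7
clock 1: out=1, reg = 0x53
clock 2: out=1, reg = 0x29
clock 3: out=1, reg = 0x94
clock 4: out=0, reg = 0x4A
clock 5: out=0, reg = 0xA5
clock 6: out=1, reg = 0xD2
clock 7: out=0, reg = 0xE9
clock 8: out=1, reg = 0xF4

0xF4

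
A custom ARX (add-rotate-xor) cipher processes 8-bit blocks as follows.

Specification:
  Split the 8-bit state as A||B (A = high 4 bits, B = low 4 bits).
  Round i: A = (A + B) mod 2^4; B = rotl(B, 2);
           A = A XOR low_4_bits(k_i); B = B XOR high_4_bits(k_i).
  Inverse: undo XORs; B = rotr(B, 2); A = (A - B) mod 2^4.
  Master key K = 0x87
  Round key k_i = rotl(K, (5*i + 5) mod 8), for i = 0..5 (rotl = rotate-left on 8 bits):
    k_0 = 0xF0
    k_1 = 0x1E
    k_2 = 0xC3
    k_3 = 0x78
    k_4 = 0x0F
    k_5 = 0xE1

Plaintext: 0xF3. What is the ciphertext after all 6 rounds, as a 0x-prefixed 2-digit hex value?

s_0 = plaintext = 0xF3
s_1 = Round(s_0, k_0) = 0x23
s_2 = Round(s_1, k_1) = 0xBD
s_3 = Round(s_2, k_2) = 0xBB
s_4 = Round(s_3, k_3) = 0xE9
s_5 = Round(s_4, k_4) = 0x86
s_6 = Round(s_5, k_5) = 0xF7

0xF7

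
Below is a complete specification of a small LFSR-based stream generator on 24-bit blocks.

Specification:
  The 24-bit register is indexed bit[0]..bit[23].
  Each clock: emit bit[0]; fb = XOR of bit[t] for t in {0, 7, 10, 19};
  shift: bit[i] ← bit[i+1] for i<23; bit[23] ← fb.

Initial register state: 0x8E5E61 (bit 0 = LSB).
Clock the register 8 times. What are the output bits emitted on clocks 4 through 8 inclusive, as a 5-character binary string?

00110

reg_0 = 0x8E5E61
clock 1: out=1, reg = 0xC72F30
clock 2: out=0, reg = 0xE39798
clock 3: out=0, reg = 0x71CBCC
clock 4: out=0, reg = 0xB8E5E6
clock 5: out=0, reg = 0xDC72F3
clock 6: out=1, reg = 0xEE3979
clock 7: out=1, reg = 0x771CBC
clock 8: out=0, reg = 0x3B8E5E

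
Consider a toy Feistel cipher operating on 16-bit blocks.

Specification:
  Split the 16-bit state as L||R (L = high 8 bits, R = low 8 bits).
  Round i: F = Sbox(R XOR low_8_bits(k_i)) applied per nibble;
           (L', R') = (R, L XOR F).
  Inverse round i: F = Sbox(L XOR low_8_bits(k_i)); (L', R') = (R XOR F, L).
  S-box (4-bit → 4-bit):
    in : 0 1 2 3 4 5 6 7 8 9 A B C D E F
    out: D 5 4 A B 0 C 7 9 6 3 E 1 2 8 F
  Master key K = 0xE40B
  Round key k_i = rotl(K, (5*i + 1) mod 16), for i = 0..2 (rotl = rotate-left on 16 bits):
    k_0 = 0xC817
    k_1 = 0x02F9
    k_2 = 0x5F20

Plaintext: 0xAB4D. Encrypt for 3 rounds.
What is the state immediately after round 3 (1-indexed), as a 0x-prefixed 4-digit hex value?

s_0 = plaintext = 0xAB4D
s_1 = Round(s_0, k_0) = 0x4DA8
s_2 = Round(s_1, k_1) = 0xA848
s_3 = Round(s_2, k_2) = 0x4861

0x4861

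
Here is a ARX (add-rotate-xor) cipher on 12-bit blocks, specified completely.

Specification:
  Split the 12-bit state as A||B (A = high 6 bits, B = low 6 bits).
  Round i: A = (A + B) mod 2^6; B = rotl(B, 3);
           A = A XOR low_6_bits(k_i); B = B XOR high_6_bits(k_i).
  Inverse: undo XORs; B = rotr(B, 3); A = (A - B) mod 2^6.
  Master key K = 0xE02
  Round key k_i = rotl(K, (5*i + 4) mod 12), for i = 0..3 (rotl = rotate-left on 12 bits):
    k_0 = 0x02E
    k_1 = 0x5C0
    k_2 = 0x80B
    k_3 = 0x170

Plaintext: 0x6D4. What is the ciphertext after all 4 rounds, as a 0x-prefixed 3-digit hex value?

0x542

s_0 = plaintext = 0x6D4
s_1 = Round(s_0, k_0) = 0x062
s_2 = Round(s_1, k_1) = 0x8C3
s_3 = Round(s_2, k_2) = 0xB78
s_4 = Round(s_3, k_3) = 0x542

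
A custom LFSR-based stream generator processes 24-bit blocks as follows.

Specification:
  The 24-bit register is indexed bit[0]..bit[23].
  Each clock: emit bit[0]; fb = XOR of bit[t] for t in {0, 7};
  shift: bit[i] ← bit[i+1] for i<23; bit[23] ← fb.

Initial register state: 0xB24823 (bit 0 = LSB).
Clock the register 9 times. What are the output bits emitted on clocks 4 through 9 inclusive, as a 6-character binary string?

001000

reg_0 = 0xB24823
clock 1: out=1, reg = 0xD92411
clock 2: out=1, reg = 0xEC9208
clock 3: out=0, reg = 0x764904
clock 4: out=0, reg = 0x3B2482
clock 5: out=0, reg = 0x9D9241
clock 6: out=1, reg = 0xCEC920
clock 7: out=0, reg = 0x676490
clock 8: out=0, reg = 0xB3B248
clock 9: out=0, reg = 0x59D924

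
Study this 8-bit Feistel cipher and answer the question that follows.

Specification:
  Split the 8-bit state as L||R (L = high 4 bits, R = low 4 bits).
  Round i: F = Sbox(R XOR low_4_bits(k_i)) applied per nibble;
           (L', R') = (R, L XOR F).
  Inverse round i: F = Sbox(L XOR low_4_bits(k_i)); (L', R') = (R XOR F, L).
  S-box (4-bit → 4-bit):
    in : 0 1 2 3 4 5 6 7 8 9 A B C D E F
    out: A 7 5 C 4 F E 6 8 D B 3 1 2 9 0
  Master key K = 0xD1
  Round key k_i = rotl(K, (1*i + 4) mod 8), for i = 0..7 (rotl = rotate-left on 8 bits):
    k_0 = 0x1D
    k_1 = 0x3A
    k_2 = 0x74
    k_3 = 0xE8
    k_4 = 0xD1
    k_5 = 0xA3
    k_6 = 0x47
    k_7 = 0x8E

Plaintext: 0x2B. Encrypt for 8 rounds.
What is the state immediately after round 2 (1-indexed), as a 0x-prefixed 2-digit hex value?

0xC5

s_0 = plaintext = 0x2B
s_1 = Round(s_0, k_0) = 0xBC
s_2 = Round(s_1, k_1) = 0xC5
s_3 = Round(s_2, k_2) = 0x5B
s_4 = Round(s_3, k_3) = 0xB9
s_5 = Round(s_4, k_4) = 0x93
s_6 = Round(s_5, k_5) = 0x33
s_7 = Round(s_6, k_6) = 0x37
s_8 = Round(s_7, k_7) = 0x7E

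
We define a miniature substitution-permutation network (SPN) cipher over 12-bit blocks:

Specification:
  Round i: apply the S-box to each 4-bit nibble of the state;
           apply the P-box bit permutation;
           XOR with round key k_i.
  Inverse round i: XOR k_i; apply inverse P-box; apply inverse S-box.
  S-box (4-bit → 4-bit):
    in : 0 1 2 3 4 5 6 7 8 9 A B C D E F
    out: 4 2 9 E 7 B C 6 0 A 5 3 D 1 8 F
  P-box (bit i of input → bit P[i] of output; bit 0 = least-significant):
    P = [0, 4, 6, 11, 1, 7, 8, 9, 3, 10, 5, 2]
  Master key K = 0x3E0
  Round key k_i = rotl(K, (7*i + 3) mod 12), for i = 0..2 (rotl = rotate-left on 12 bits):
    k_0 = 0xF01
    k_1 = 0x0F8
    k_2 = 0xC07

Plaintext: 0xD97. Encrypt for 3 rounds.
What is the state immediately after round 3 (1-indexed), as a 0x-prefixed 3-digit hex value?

s_0 = plaintext = 0xD97
s_1 = Round(s_0, k_0) = 0xDD9
s_2 = Round(s_1, k_1) = 0x8E2
s_3 = Round(s_2, k_2) = 0x606

0x606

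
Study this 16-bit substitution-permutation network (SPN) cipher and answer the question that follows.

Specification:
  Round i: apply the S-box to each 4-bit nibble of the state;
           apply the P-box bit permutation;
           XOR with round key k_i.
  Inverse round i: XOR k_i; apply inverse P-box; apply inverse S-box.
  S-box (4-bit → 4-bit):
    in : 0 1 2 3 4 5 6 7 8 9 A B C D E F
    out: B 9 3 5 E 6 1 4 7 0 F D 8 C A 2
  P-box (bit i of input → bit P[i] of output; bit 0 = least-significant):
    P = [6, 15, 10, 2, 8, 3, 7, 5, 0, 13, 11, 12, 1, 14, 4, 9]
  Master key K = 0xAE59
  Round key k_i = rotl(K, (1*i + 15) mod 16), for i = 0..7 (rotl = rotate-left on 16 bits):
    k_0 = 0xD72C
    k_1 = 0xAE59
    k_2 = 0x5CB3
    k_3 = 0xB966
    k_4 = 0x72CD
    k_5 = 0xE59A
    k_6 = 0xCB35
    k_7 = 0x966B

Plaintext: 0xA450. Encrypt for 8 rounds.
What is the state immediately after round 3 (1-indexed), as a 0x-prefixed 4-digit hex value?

s_0 = plaintext = 0xA450
s_1 = Round(s_0, k_0) = 0x2DF2
s_2 = Round(s_1, k_1) = 0x7613
s_3 = Round(s_2, k_2) = 0x59C2
s_4 = Round(s_3, k_3) = 0x7916
s_5 = Round(s_4, k_4) = 0x73BD
s_6 = Round(s_5, k_5) = 0xE82F
s_7 = Round(s_6, k_6) = 0x203C
s_8 = Round(s_7, k_7) = 0xE7EC

0x59C2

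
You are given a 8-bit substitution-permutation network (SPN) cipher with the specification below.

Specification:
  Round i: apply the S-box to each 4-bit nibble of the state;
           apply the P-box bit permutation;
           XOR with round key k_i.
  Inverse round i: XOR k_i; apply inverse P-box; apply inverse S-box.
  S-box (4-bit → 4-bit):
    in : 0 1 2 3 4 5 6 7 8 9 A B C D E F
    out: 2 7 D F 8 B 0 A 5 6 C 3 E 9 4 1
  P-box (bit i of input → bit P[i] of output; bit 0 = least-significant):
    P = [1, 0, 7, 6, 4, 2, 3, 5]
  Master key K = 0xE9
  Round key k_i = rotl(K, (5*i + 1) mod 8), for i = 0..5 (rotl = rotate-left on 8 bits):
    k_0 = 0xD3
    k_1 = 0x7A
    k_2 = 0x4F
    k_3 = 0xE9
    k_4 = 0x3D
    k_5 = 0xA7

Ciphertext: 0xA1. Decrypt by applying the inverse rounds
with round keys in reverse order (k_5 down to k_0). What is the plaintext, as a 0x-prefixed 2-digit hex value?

0x97

s_0 = ciphertext = 0xA1
s_1 = InvRound(s_0, k_5) = 0x0F
s_2 = InvRound(s_1, k_4) = 0xDF
s_3 = InvRound(s_2, k_3) = 0x5F
s_4 = InvRound(s_3, k_2) = 0xF6
s_5 = InvRound(s_4, k_1) = 0x9E
s_6 = InvRound(s_5, k_0) = 0x97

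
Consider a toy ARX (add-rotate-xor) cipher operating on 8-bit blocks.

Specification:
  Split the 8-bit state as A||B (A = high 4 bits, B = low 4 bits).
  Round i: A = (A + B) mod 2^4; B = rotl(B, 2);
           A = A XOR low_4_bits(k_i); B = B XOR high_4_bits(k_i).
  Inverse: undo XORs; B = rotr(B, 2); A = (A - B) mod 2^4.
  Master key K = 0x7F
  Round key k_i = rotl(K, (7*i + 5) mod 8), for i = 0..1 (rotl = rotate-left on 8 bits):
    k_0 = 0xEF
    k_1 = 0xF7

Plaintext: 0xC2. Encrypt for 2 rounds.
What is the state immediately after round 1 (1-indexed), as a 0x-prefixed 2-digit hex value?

0x16

s_0 = plaintext = 0xC2
s_1 = Round(s_0, k_0) = 0x16
s_2 = Round(s_1, k_1) = 0x06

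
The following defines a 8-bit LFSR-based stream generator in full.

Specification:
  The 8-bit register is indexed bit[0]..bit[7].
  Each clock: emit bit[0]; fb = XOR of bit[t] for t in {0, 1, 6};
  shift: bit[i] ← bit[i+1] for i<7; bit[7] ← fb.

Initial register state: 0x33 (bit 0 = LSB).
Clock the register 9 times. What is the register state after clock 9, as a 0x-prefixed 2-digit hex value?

reg_0 = 0x33
clock 1: out=1, reg = 0x19
clock 2: out=1, reg = 0x8C
clock 3: out=0, reg = 0x46
clock 4: out=0, reg = 0x23
clock 5: out=1, reg = 0x11
clock 6: out=1, reg = 0x88
clock 7: out=0, reg = 0x44
clock 8: out=0, reg = 0xA2
clock 9: out=0, reg = 0xD1

0xD1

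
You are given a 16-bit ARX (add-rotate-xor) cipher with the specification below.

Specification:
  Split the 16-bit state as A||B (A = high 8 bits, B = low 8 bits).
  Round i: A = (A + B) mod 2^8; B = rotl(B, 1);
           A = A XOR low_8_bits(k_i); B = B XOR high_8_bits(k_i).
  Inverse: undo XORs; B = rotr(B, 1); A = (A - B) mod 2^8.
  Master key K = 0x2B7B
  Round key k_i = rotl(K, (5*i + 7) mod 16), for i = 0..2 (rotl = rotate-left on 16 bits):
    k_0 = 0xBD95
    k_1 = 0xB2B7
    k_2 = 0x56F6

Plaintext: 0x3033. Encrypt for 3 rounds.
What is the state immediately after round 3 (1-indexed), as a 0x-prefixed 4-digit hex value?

0x9D5C

s_0 = plaintext = 0x3033
s_1 = Round(s_0, k_0) = 0xF6DB
s_2 = Round(s_1, k_1) = 0x6605
s_3 = Round(s_2, k_2) = 0x9D5C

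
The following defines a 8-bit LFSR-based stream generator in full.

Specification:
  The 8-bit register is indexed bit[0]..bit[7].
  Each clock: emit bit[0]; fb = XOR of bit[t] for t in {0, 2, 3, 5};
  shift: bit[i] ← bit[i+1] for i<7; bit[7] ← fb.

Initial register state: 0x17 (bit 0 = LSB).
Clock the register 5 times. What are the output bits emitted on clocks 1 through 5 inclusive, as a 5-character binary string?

11101

reg_0 = 0x17
clock 1: out=1, reg = 0x0B
clock 2: out=1, reg = 0x05
clock 3: out=1, reg = 0x02
clock 4: out=0, reg = 0x01
clock 5: out=1, reg = 0x80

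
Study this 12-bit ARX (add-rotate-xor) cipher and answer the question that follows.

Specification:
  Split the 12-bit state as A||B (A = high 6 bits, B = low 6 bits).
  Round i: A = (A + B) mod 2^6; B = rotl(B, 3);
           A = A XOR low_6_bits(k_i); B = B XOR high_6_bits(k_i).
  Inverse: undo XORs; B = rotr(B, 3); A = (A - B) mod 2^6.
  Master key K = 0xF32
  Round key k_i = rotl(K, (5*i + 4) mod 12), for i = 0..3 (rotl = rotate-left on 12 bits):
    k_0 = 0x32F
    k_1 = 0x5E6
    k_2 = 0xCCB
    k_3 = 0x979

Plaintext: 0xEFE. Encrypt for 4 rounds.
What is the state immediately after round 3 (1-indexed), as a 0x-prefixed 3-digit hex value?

s_0 = plaintext = 0xEFE
s_1 = Round(s_0, k_0) = 0x5BB
s_2 = Round(s_1, k_1) = 0xDC8
s_3 = Round(s_2, k_2) = 0xD32
s_4 = Round(s_3, k_3) = 0x7F3

0xD32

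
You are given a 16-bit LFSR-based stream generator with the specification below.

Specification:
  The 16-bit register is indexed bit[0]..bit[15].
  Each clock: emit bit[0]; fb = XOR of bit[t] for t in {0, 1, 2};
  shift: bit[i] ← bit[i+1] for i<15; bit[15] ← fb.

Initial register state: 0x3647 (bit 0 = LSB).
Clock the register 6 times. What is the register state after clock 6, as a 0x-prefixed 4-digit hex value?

reg_0 = 0x3647
clock 1: out=1, reg = 0x9B23
clock 2: out=1, reg = 0x4D91
clock 3: out=1, reg = 0xA6C8
clock 4: out=0, reg = 0x5364
clock 5: out=0, reg = 0xA9B2
clock 6: out=0, reg = 0xD4D9

0xD4D9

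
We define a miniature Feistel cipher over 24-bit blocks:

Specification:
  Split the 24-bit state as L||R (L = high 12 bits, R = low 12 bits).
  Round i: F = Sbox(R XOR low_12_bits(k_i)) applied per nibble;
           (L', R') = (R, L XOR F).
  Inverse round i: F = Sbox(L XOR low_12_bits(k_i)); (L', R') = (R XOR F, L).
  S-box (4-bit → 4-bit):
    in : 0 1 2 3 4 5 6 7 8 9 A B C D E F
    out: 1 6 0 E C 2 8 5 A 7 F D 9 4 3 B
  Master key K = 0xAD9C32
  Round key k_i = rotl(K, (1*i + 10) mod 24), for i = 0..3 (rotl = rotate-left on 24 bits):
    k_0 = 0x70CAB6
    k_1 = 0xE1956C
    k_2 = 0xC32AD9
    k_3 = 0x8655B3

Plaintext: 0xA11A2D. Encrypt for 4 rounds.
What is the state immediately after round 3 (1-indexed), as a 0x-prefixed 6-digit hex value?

s_0 = plaintext = 0xA11A2D
s_1 = Round(s_0, k_0) = 0xA2DB6C
s_2 = Round(s_1, k_1) = 0xB6C93C
s_3 = Round(s_2, k_2) = 0x93C55E
s_4 = Round(s_3, k_3) = 0x55E808

0x93C55E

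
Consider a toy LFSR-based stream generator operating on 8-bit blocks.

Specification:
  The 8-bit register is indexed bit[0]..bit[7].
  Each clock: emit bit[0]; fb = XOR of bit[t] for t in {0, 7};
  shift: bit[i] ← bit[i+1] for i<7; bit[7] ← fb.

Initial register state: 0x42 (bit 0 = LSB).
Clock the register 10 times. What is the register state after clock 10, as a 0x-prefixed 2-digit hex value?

0x8F

reg_0 = 0x42
clock 1: out=0, reg = 0x21
clock 2: out=1, reg = 0x90
clock 3: out=0, reg = 0xC8
clock 4: out=0, reg = 0xE4
clock 5: out=0, reg = 0xF2
clock 6: out=0, reg = 0xF9
clock 7: out=1, reg = 0x7C
clock 8: out=0, reg = 0x3E
clock 9: out=0, reg = 0x1F
clock 10: out=1, reg = 0x8F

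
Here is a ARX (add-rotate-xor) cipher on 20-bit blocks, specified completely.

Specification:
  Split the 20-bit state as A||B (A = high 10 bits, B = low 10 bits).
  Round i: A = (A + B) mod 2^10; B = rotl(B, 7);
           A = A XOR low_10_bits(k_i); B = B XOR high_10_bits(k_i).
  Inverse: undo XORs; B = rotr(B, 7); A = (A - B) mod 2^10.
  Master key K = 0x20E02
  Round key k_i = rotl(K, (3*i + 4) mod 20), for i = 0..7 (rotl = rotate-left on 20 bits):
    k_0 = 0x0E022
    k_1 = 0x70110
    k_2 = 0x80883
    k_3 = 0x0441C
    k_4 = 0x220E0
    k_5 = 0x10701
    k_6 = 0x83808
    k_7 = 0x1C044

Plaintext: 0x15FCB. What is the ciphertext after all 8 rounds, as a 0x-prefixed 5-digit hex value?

s_0 = plaintext = 0x15FCB
s_1 = Round(s_0, k_0) = 0x001C1
s_2 = Round(s_1, k_1) = 0x34578
s_3 = Round(s_2, k_2) = 0xB2A2D
s_4 = Round(s_3, k_3) = 0x3AED4
s_5 = Round(s_4, k_4) = 0xD7ED2
s_6 = Round(s_5, k_5) = 0x4C11B
s_7 = Round(s_6, k_6) = 0x90FAD
s_8 = Round(s_7, k_7) = 0x6D285

0x6D285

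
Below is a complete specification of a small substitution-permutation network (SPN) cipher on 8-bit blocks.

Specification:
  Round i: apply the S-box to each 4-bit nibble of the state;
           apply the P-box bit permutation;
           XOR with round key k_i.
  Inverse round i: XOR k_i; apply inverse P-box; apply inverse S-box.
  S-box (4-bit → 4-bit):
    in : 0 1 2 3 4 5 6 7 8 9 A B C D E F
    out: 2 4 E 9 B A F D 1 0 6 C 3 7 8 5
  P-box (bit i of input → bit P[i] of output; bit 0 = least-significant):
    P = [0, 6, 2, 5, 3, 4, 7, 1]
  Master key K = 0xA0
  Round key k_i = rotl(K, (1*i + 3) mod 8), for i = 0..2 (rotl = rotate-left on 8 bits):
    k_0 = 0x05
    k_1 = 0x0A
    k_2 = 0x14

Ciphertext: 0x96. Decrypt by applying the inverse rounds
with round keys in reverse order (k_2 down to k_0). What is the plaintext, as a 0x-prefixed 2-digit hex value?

0xEB

s_0 = ciphertext = 0x96
s_1 = InvRound(s_0, k_2) = 0xB9
s_2 = InvRound(s_1, k_1) = 0x23
s_3 = InvRound(s_2, k_0) = 0xEB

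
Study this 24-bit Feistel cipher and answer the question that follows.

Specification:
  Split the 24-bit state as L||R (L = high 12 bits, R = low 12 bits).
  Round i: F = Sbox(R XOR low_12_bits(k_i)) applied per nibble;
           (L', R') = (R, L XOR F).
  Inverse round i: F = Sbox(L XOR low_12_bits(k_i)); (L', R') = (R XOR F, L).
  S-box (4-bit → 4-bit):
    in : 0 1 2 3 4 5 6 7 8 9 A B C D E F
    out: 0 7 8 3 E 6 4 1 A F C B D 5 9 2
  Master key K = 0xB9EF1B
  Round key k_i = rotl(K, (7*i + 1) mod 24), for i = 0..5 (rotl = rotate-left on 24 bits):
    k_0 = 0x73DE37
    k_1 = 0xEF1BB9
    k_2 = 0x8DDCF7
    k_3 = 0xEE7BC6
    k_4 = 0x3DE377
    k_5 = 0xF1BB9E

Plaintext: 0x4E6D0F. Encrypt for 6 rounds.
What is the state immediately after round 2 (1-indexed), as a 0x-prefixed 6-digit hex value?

s_0 = plaintext = 0x4E6D0F
s_1 = Round(s_0, k_0) = 0xD0F7DC
s_2 = Round(s_1, k_1) = 0x7DC049
s_3 = Round(s_2, k_2) = 0x049A65
s_4 = Round(s_3, k_3) = 0xA6578A
s_5 = Round(s_4, k_4) = 0x78A440
s_6 = Round(s_5, k_5) = 0x4405D3

0x7DC049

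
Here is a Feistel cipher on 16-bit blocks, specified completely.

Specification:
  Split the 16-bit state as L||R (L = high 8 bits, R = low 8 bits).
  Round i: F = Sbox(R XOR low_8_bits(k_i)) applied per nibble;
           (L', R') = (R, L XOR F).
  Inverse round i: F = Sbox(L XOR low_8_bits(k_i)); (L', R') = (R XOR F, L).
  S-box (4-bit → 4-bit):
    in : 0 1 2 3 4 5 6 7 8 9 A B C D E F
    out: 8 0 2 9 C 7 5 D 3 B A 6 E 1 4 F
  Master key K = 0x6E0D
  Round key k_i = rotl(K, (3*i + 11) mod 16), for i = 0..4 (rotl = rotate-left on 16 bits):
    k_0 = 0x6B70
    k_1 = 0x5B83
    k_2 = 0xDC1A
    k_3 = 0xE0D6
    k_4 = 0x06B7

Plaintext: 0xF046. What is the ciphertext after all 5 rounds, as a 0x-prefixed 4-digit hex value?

s_0 = plaintext = 0xF046
s_1 = Round(s_0, k_0) = 0x4665
s_2 = Round(s_1, k_1) = 0x6503
s_3 = Round(s_2, k_2) = 0x036E
s_4 = Round(s_3, k_3) = 0x6E60
s_5 = Round(s_4, k_4) = 0x6073

0x6073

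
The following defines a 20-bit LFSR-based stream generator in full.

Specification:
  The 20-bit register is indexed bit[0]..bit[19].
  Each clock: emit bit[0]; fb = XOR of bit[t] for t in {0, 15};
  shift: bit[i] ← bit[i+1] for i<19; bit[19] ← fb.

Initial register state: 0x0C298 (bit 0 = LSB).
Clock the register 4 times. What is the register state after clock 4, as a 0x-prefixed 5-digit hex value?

0x90C29

reg_0 = 0x0C298
clock 1: out=0, reg = 0x8614C
clock 2: out=0, reg = 0x430A6
clock 3: out=0, reg = 0x21853
clock 4: out=1, reg = 0x90C29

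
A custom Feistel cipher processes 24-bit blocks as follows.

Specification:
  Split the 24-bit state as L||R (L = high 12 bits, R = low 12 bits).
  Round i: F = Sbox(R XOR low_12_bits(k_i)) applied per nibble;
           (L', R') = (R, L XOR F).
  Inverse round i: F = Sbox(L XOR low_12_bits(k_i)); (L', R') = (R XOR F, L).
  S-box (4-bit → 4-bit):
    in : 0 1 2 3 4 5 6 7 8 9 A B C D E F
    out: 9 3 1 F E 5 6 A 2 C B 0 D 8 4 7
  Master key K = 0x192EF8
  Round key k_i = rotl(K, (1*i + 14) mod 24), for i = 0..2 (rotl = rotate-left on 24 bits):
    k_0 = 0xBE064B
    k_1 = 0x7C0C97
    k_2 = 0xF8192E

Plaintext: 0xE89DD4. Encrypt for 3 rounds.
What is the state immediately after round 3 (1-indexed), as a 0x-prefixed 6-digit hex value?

s_0 = plaintext = 0xE89DD4
s_1 = Round(s_0, k_0) = 0xDD4E4E
s_2 = Round(s_1, k_1) = 0xE4EC58
s_3 = Round(s_2, k_2) = 0xC58BE8

0xC58BE8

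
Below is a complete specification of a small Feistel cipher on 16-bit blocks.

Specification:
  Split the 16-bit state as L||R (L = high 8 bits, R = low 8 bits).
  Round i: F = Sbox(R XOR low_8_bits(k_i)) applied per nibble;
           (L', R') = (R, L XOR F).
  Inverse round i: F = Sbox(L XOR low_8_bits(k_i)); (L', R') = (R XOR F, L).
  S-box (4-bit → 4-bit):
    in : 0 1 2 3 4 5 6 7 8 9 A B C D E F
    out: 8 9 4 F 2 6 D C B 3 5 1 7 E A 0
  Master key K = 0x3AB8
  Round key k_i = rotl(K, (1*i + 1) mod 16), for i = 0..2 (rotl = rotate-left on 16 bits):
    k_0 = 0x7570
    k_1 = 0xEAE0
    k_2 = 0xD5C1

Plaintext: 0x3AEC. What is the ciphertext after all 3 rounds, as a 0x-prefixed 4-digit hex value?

s_0 = plaintext = 0x3AEC
s_1 = Round(s_0, k_0) = 0xEC0D
s_2 = Round(s_1, k_1) = 0x0D42
s_3 = Round(s_2, k_2) = 0x42B2

0x42B2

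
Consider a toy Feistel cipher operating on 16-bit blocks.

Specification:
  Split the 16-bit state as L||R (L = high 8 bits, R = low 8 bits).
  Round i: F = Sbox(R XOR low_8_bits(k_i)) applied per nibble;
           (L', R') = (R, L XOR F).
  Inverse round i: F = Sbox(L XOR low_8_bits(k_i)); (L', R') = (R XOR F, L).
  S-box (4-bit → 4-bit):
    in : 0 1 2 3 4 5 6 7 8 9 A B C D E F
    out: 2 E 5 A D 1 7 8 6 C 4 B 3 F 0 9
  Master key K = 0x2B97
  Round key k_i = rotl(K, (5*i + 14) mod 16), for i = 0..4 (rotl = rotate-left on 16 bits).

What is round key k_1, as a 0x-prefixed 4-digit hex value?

K = 0x2B97
k_0 = rotl(K, (5*0+14) mod 16) = rotl(K, 14) = 0xCAE5
k_1 = rotl(K, (5*1+14) mod 16) = rotl(K, 3) = 0x5CB9

0x5CB9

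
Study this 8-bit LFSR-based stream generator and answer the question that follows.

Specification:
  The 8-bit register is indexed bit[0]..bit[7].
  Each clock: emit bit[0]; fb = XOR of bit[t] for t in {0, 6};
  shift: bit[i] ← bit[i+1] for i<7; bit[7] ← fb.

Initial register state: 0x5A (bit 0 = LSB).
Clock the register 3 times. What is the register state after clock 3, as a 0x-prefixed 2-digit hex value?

reg_0 = 0x5A
clock 1: out=0, reg = 0xAD
clock 2: out=1, reg = 0xD6
clock 3: out=0, reg = 0xEB

0xEB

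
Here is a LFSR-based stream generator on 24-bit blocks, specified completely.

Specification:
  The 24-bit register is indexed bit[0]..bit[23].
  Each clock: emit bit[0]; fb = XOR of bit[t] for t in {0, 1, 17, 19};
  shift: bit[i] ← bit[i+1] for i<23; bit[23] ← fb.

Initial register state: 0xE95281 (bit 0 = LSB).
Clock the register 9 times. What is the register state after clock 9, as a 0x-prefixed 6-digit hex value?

reg_0 = 0xE95281
clock 1: out=1, reg = 0x74A940
clock 2: out=0, reg = 0x3A54A0
clock 3: out=0, reg = 0x1D2A50
clock 4: out=0, reg = 0x8E9528
clock 5: out=0, reg = 0x474A94
clock 6: out=0, reg = 0xA3A54A
clock 7: out=0, reg = 0x51D2A5
clock 8: out=1, reg = 0xA8E952
clock 9: out=0, reg = 0x5474A9

0x5474A9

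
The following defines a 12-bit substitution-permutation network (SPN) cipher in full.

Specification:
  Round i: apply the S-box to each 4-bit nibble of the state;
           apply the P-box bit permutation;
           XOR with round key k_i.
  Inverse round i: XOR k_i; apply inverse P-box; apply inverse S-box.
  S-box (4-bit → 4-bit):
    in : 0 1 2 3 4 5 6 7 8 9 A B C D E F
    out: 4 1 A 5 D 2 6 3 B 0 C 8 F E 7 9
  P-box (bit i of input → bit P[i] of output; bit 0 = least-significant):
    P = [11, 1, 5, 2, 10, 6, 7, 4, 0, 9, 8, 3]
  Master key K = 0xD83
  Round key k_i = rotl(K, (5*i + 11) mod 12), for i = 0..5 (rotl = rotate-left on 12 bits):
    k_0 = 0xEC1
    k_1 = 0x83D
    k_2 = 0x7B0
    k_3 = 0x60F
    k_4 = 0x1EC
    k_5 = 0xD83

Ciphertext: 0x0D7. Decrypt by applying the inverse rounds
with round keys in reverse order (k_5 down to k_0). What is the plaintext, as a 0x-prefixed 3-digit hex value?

0xAD6

s_0 = ciphertext = 0x0D7
s_1 = InvRound(s_0, k_5) = 0x08F
s_2 = InvRound(s_1, k_4) = 0x356
s_3 = InvRound(s_2, k_3) = 0x489
s_4 = InvRound(s_3, k_2) = 0xCB0
s_5 = InvRound(s_4, k_1) = 0xF3B
s_6 = InvRound(s_5, k_0) = 0xAD6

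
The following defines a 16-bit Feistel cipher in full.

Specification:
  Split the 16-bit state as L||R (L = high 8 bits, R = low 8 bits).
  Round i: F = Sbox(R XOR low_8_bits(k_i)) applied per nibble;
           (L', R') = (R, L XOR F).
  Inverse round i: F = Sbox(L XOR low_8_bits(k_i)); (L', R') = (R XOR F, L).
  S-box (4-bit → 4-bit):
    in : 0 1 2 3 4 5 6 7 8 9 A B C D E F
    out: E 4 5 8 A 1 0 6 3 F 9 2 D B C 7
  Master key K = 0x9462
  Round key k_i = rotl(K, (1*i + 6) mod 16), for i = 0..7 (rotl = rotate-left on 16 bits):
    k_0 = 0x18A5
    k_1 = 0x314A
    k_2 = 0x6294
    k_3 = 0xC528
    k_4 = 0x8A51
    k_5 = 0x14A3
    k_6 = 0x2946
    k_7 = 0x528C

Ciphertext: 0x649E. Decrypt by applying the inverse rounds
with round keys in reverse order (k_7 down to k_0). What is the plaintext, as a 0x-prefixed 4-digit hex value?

s_0 = ciphertext = 0x649E
s_1 = InvRound(s_0, k_7) = 0x5D64
s_2 = InvRound(s_1, k_6) = 0x265D
s_3 = InvRound(s_2, k_5) = 0x6C26
s_4 = InvRound(s_3, k_4) = 0xAD6C
s_5 = InvRound(s_4, k_3) = 0x5DAD
s_6 = InvRound(s_5, k_2) = 0x725D
s_7 = InvRound(s_6, k_1) = 0xDE72
s_8 = InvRound(s_7, k_0) = 0x10DE

0x10DE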